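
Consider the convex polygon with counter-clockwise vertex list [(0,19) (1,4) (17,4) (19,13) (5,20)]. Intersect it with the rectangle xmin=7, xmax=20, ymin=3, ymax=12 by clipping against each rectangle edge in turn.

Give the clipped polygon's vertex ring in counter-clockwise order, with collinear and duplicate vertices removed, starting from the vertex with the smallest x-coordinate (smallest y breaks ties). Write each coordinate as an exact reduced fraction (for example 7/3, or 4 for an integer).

1. After x ≥ 7: [(7,4) (17,4) (19,13) (7,19)]
2. After x ≤ 20: [(7,4) (17,4) (19,13) (7,19)]
3. After y ≥ 3: [(7,4) (17,4) (19,13) (7,19)]
4. After y ≤ 12: [(7,12) (7,4) (17,4) (169/9,12)]
5. Canonical ring: [(7,4) (17,4) (169/9,12) (7,12)]

Clipped polygon: [(7,4) (17,4) (169/9,12) (7,12)]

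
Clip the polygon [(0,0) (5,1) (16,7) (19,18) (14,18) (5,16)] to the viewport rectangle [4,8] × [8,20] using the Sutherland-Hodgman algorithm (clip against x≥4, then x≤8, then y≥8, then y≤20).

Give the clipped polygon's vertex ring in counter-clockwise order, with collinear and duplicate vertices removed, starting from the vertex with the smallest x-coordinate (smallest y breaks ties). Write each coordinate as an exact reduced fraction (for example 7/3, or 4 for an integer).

1. After x ≥ 4: [(4,64/5) (4,4/5) (5,1) (16,7) (19,18) (14,18) (5,16)]
2. After x ≤ 8: [(4,64/5) (4,4/5) (5,1) (8,29/11) (8,50/3) (5,16)]
3. After y ≥ 8: [(4,64/5) (4,8) (8,8) (8,50/3) (5,16)]
4. After y ≤ 20: [(4,64/5) (4,8) (8,8) (8,50/3) (5,16)]
5. Canonical ring: [(4,8) (8,8) (8,50/3) (5,16) (4,64/5)]

Clipped polygon: [(4,8) (8,8) (8,50/3) (5,16) (4,64/5)]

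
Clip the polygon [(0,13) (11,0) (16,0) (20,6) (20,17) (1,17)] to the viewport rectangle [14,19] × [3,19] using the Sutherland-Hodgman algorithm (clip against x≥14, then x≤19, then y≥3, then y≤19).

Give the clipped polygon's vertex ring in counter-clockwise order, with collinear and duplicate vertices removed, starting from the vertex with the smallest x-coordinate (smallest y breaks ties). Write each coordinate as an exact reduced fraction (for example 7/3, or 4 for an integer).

1. After x ≥ 14: [(14,0) (16,0) (20,6) (20,17) (14,17)]
2. After x ≤ 19: [(14,0) (16,0) (19,9/2) (19,17) (14,17)]
3. After y ≥ 3: [(14,3) (18,3) (19,9/2) (19,17) (14,17)]
4. After y ≤ 19: [(14,3) (18,3) (19,9/2) (19,17) (14,17)]
5. Canonical ring: [(14,3) (18,3) (19,9/2) (19,17) (14,17)]

Clipped polygon: [(14,3) (18,3) (19,9/2) (19,17) (14,17)]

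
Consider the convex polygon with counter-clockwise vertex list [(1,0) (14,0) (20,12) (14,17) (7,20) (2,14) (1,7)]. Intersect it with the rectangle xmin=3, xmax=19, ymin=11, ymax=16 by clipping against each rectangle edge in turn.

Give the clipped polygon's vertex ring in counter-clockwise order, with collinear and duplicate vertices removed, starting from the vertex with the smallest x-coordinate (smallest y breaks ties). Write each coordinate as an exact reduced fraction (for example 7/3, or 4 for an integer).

1. After x ≥ 3: [(3,0) (14,0) (20,12) (14,17) (7,20) (3,76/5)]
2. After x ≤ 19: [(3,0) (14,0) (19,10) (19,77/6) (14,17) (7,20) (3,76/5)]
3. After y ≥ 11: [(3,11) (19,11) (19,77/6) (14,17) (7,20) (3,76/5)]
4. After y ≤ 16: [(3,11) (19,11) (19,77/6) (76/5,16) (11/3,16) (3,76/5)]
5. Canonical ring: [(3,11) (19,11) (19,77/6) (76/5,16) (11/3,16) (3,76/5)]

Clipped polygon: [(3,11) (19,11) (19,77/6) (76/5,16) (11/3,16) (3,76/5)]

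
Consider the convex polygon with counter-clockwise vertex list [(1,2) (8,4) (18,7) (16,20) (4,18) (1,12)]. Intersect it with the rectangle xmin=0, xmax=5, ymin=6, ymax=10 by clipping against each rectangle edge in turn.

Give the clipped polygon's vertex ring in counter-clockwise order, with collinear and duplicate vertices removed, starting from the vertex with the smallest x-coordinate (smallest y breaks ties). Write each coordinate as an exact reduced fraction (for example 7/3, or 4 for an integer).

Clipped polygon: [(1,6) (5,6) (5,10) (1,10)]

1. After x ≥ 0: [(1,2) (8,4) (18,7) (16,20) (4,18) (1,12)]
2. After x ≤ 5: [(1,2) (5,22/7) (5,109/6) (4,18) (1,12)]
3. After y ≥ 6: [(1,6) (5,6) (5,109/6) (4,18) (1,12)]
4. After y ≤ 10: [(1,10) (1,6) (5,6) (5,10)]
5. Canonical ring: [(1,6) (5,6) (5,10) (1,10)]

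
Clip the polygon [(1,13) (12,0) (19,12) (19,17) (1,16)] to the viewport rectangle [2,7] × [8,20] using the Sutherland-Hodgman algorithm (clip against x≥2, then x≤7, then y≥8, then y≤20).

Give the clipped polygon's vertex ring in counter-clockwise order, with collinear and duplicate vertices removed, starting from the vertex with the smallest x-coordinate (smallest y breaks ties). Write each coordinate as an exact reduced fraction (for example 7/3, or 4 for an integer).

1. After x ≥ 2: [(2,130/11) (12,0) (19,12) (19,17) (2,289/18)]
2. After x ≤ 7: [(2,130/11) (7,65/11) (7,49/3) (2,289/18)]
3. After y ≥ 8: [(2,130/11) (68/13,8) (7,8) (7,49/3) (2,289/18)]
4. After y ≤ 20: [(2,130/11) (68/13,8) (7,8) (7,49/3) (2,289/18)]
5. Canonical ring: [(2,130/11) (68/13,8) (7,8) (7,49/3) (2,289/18)]

Clipped polygon: [(2,130/11) (68/13,8) (7,8) (7,49/3) (2,289/18)]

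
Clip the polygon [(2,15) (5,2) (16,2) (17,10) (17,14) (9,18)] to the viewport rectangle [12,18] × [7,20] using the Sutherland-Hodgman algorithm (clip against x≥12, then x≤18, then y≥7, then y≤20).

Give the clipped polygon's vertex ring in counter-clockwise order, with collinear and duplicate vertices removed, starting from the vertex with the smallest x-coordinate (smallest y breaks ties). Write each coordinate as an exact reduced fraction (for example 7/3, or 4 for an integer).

1. After x ≥ 12: [(12,2) (16,2) (17,10) (17,14) (12,33/2)]
2. After x ≤ 18: [(12,2) (16,2) (17,10) (17,14) (12,33/2)]
3. After y ≥ 7: [(12,7) (133/8,7) (17,10) (17,14) (12,33/2)]
4. After y ≤ 20: [(12,7) (133/8,7) (17,10) (17,14) (12,33/2)]
5. Canonical ring: [(12,7) (133/8,7) (17,10) (17,14) (12,33/2)]

Clipped polygon: [(12,7) (133/8,7) (17,10) (17,14) (12,33/2)]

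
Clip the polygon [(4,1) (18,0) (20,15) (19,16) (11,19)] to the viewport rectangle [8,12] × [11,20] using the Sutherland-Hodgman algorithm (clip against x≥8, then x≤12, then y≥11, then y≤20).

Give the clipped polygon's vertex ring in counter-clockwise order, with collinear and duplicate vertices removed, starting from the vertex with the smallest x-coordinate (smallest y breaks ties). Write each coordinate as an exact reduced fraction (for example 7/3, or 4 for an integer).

1. After x ≥ 8: [(8,79/7) (8,5/7) (18,0) (20,15) (19,16) (11,19)]
2. After x ≤ 12: [(8,79/7) (8,5/7) (12,3/7) (12,149/8) (11,19)]
3. After y ≥ 11: [(8,79/7) (8,11) (12,11) (12,149/8) (11,19)]
4. After y ≤ 20: [(8,79/7) (8,11) (12,11) (12,149/8) (11,19)]
5. Canonical ring: [(8,11) (12,11) (12,149/8) (11,19) (8,79/7)]

Clipped polygon: [(8,11) (12,11) (12,149/8) (11,19) (8,79/7)]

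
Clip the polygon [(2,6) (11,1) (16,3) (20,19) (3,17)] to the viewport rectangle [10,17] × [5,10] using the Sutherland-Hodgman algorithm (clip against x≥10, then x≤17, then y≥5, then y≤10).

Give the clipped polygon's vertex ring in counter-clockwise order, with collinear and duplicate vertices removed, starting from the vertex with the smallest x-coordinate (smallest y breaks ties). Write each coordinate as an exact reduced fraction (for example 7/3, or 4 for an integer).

1. After x ≥ 10: [(10,14/9) (11,1) (16,3) (20,19) (10,303/17)]
2. After x ≤ 17: [(10,14/9) (11,1) (16,3) (17,7) (17,317/17) (10,303/17)]
3. After y ≥ 5: [(10,5) (33/2,5) (17,7) (17,317/17) (10,303/17)]
4. After y ≤ 10: [(10,10) (10,5) (33/2,5) (17,7) (17,10)]
5. Canonical ring: [(10,5) (33/2,5) (17,7) (17,10) (10,10)]

Clipped polygon: [(10,5) (33/2,5) (17,7) (17,10) (10,10)]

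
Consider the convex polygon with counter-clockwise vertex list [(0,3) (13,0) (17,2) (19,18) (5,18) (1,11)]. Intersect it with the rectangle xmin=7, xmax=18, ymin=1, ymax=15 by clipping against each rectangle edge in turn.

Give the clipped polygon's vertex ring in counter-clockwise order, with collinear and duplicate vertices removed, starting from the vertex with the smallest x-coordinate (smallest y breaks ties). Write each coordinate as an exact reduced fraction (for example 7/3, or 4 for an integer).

1. After x ≥ 7: [(7,18/13) (13,0) (17,2) (19,18) (7,18)]
2. After x ≤ 18: [(7,18/13) (13,0) (17,2) (18,10) (18,18) (7,18)]
3. After y ≥ 1: [(7,18/13) (26/3,1) (15,1) (17,2) (18,10) (18,18) (7,18)]
4. After y ≤ 15: [(7,15) (7,18/13) (26/3,1) (15,1) (17,2) (18,10) (18,15)]
5. Canonical ring: [(7,18/13) (26/3,1) (15,1) (17,2) (18,10) (18,15) (7,15)]

Clipped polygon: [(7,18/13) (26/3,1) (15,1) (17,2) (18,10) (18,15) (7,15)]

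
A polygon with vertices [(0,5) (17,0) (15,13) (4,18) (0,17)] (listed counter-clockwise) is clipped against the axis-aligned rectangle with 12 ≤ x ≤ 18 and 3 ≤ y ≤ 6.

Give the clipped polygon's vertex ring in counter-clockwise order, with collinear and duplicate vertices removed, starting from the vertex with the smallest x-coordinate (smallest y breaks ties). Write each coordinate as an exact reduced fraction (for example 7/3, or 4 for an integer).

Clipped polygon: [(12,3) (215/13,3) (209/13,6) (12,6)]

1. After x ≥ 12: [(12,25/17) (17,0) (15,13) (12,158/11)]
2. After x ≤ 18: [(12,25/17) (17,0) (15,13) (12,158/11)]
3. After y ≥ 3: [(12,3) (215/13,3) (15,13) (12,158/11)]
4. After y ≤ 6: [(12,6) (12,3) (215/13,3) (209/13,6)]
5. Canonical ring: [(12,3) (215/13,3) (209/13,6) (12,6)]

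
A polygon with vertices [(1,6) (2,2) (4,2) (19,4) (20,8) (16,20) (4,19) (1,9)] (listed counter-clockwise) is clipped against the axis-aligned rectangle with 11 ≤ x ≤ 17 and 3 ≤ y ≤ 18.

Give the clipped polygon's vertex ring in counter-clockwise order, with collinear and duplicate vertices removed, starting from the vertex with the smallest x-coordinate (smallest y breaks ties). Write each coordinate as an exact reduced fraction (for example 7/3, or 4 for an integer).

1. After x ≥ 11: [(11,44/15) (19,4) (20,8) (16,20) (11,235/12)]
2. After x ≤ 17: [(11,44/15) (17,56/15) (17,17) (16,20) (11,235/12)]
3. After y ≥ 3: [(11,3) (23/2,3) (17,56/15) (17,17) (16,20) (11,235/12)]
4. After y ≤ 18: [(11,18) (11,3) (23/2,3) (17,56/15) (17,17) (50/3,18)]
5. Canonical ring: [(11,3) (23/2,3) (17,56/15) (17,17) (50/3,18) (11,18)]

Clipped polygon: [(11,3) (23/2,3) (17,56/15) (17,17) (50/3,18) (11,18)]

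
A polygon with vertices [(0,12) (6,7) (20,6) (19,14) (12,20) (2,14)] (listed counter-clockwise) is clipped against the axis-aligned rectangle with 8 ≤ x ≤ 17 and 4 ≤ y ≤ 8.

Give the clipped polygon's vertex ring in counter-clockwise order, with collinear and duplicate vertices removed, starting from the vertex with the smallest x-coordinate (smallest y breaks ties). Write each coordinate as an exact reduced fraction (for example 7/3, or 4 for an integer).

Clipped polygon: [(8,48/7) (17,87/14) (17,8) (8,8)]

1. After x ≥ 8: [(8,48/7) (20,6) (19,14) (12,20) (8,88/5)]
2. After x ≤ 17: [(8,48/7) (17,87/14) (17,110/7) (12,20) (8,88/5)]
3. After y ≥ 4: [(8,48/7) (17,87/14) (17,110/7) (12,20) (8,88/5)]
4. After y ≤ 8: [(8,8) (8,48/7) (17,87/14) (17,8)]
5. Canonical ring: [(8,48/7) (17,87/14) (17,8) (8,8)]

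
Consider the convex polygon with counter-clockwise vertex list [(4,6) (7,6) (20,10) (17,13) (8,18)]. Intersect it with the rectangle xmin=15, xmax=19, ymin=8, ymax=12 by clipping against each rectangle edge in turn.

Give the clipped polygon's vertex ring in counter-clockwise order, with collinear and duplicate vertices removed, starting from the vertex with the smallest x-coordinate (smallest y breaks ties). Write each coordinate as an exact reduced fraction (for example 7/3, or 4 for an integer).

1. After x ≥ 15: [(15,110/13) (20,10) (17,13) (15,127/9)]
2. After x ≤ 19: [(15,110/13) (19,126/13) (19,11) (17,13) (15,127/9)]
3. After y ≥ 8: [(15,110/13) (19,126/13) (19,11) (17,13) (15,127/9)]
4. After y ≤ 12: [(15,12) (15,110/13) (19,126/13) (19,11) (18,12)]
5. Canonical ring: [(15,110/13) (19,126/13) (19,11) (18,12) (15,12)]

Clipped polygon: [(15,110/13) (19,126/13) (19,11) (18,12) (15,12)]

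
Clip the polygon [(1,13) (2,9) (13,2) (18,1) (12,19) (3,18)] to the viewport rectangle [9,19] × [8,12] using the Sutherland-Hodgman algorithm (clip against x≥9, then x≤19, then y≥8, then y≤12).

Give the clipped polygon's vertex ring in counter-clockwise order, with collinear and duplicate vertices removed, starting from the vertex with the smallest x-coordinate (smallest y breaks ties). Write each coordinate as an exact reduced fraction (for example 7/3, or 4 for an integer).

Clipped polygon: [(9,8) (47/3,8) (43/3,12) (9,12)]

1. After x ≥ 9: [(9,50/11) (13,2) (18,1) (12,19) (9,56/3)]
2. After x ≤ 19: [(9,50/11) (13,2) (18,1) (12,19) (9,56/3)]
3. After y ≥ 8: [(9,8) (47/3,8) (12,19) (9,56/3)]
4. After y ≤ 12: [(9,12) (9,8) (47/3,8) (43/3,12)]
5. Canonical ring: [(9,8) (47/3,8) (43/3,12) (9,12)]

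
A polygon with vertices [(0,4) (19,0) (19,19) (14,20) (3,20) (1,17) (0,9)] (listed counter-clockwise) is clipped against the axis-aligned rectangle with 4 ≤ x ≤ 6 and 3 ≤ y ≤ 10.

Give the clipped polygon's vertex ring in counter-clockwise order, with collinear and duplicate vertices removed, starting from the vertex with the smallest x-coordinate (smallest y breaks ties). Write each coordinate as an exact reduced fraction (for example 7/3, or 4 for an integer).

1. After x ≥ 4: [(4,60/19) (19,0) (19,19) (14,20) (4,20)]
2. After x ≤ 6: [(4,60/19) (6,52/19) (6,20) (4,20)]
3. After y ≥ 3: [(4,60/19) (19/4,3) (6,3) (6,20) (4,20)]
4. After y ≤ 10: [(4,10) (4,60/19) (19/4,3) (6,3) (6,10)]
5. Canonical ring: [(4,60/19) (19/4,3) (6,3) (6,10) (4,10)]

Clipped polygon: [(4,60/19) (19/4,3) (6,3) (6,10) (4,10)]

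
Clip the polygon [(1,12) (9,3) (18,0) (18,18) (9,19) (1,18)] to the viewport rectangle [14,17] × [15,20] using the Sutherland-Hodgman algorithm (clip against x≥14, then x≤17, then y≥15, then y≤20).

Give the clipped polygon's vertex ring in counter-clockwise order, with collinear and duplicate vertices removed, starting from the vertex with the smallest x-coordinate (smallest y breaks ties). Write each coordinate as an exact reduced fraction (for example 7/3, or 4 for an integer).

1. After x ≥ 14: [(14,4/3) (18,0) (18,18) (14,166/9)]
2. After x ≤ 17: [(14,4/3) (17,1/3) (17,163/9) (14,166/9)]
3. After y ≥ 15: [(14,15) (17,15) (17,163/9) (14,166/9)]
4. After y ≤ 20: [(14,15) (17,15) (17,163/9) (14,166/9)]
5. Canonical ring: [(14,15) (17,15) (17,163/9) (14,166/9)]

Clipped polygon: [(14,15) (17,15) (17,163/9) (14,166/9)]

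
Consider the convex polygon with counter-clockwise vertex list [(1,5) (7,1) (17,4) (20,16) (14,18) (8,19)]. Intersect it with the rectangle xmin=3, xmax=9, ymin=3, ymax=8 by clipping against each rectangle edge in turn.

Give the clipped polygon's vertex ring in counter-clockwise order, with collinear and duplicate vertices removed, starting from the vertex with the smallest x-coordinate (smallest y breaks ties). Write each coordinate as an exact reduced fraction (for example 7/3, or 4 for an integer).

Clipped polygon: [(3,11/3) (4,3) (9,3) (9,8) (3,8)]

1. After x ≥ 3: [(3,9) (3,11/3) (7,1) (17,4) (20,16) (14,18) (8,19)]
2. After x ≤ 9: [(3,9) (3,11/3) (7,1) (9,8/5) (9,113/6) (8,19)]
3. After y ≥ 3: [(3,9) (3,11/3) (4,3) (9,3) (9,113/6) (8,19)]
4. After y ≤ 8: [(3,8) (3,11/3) (4,3) (9,3) (9,8)]
5. Canonical ring: [(3,11/3) (4,3) (9,3) (9,8) (3,8)]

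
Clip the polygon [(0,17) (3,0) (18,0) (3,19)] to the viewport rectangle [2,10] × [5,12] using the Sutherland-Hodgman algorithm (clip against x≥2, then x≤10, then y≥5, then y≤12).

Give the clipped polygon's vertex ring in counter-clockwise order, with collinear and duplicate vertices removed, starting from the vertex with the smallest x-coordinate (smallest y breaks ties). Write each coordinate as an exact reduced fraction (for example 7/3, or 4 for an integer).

Clipped polygon: [(2,17/3) (36/17,5) (10,5) (10,152/15) (162/19,12) (2,12)]

1. After x ≥ 2: [(2,55/3) (2,17/3) (3,0) (18,0) (3,19)]
2. After x ≤ 10: [(2,55/3) (2,17/3) (3,0) (10,0) (10,152/15) (3,19)]
3. After y ≥ 5: [(2,55/3) (2,17/3) (36/17,5) (10,5) (10,152/15) (3,19)]
4. After y ≤ 12: [(2,12) (2,17/3) (36/17,5) (10,5) (10,152/15) (162/19,12)]
5. Canonical ring: [(2,17/3) (36/17,5) (10,5) (10,152/15) (162/19,12) (2,12)]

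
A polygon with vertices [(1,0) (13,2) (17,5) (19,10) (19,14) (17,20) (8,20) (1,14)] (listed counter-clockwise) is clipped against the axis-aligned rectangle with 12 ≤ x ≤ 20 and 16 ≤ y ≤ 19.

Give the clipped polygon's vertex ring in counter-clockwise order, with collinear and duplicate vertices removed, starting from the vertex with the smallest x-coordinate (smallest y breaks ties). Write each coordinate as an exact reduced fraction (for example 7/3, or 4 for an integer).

1. After x ≥ 12: [(12,11/6) (13,2) (17,5) (19,10) (19,14) (17,20) (12,20)]
2. After x ≤ 20: [(12,11/6) (13,2) (17,5) (19,10) (19,14) (17,20) (12,20)]
3. After y ≥ 16: [(12,16) (55/3,16) (17,20) (12,20)]
4. After y ≤ 19: [(12,19) (12,16) (55/3,16) (52/3,19)]
5. Canonical ring: [(12,16) (55/3,16) (52/3,19) (12,19)]

Clipped polygon: [(12,16) (55/3,16) (52/3,19) (12,19)]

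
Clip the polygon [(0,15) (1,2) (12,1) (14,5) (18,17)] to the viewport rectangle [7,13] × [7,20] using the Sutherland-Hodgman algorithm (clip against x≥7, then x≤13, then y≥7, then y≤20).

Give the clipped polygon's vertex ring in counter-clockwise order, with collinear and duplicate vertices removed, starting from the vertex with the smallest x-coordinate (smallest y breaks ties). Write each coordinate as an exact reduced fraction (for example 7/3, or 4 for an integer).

1. After x ≥ 7: [(7,142/9) (7,16/11) (12,1) (14,5) (18,17)]
2. After x ≤ 13: [(13,148/9) (7,142/9) (7,16/11) (12,1) (13,3)]
3. After y ≥ 7: [(13,7) (13,148/9) (7,142/9) (7,7)]
4. After y ≤ 20: [(13,7) (13,148/9) (7,142/9) (7,7)]
5. Canonical ring: [(7,7) (13,7) (13,148/9) (7,142/9)]

Clipped polygon: [(7,7) (13,7) (13,148/9) (7,142/9)]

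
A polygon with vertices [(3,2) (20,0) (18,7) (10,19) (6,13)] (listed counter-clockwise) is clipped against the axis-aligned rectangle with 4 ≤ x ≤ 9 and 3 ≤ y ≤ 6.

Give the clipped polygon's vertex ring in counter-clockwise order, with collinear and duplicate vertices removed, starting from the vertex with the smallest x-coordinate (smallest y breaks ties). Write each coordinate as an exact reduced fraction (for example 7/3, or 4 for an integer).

Clipped polygon: [(4,3) (9,3) (9,6) (45/11,6) (4,17/3)]

1. After x ≥ 4: [(4,17/3) (4,32/17) (20,0) (18,7) (10,19) (6,13)]
2. After x ≤ 9: [(4,17/3) (4,32/17) (9,22/17) (9,35/2) (6,13)]
3. After y ≥ 3: [(4,17/3) (4,3) (9,3) (9,35/2) (6,13)]
4. After y ≤ 6: [(45/11,6) (4,17/3) (4,3) (9,3) (9,6)]
5. Canonical ring: [(4,3) (9,3) (9,6) (45/11,6) (4,17/3)]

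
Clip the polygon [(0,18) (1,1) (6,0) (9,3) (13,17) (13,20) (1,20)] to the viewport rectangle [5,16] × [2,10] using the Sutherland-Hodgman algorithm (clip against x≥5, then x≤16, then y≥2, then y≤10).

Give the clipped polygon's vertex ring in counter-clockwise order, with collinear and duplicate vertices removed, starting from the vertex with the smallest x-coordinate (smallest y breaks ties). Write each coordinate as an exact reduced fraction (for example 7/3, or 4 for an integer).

1. After x ≥ 5: [(5,1/5) (6,0) (9,3) (13,17) (13,20) (5,20)]
2. After x ≤ 16: [(5,1/5) (6,0) (9,3) (13,17) (13,20) (5,20)]
3. After y ≥ 2: [(5,2) (8,2) (9,3) (13,17) (13,20) (5,20)]
4. After y ≤ 10: [(5,10) (5,2) (8,2) (9,3) (11,10)]
5. Canonical ring: [(5,2) (8,2) (9,3) (11,10) (5,10)]

Clipped polygon: [(5,2) (8,2) (9,3) (11,10) (5,10)]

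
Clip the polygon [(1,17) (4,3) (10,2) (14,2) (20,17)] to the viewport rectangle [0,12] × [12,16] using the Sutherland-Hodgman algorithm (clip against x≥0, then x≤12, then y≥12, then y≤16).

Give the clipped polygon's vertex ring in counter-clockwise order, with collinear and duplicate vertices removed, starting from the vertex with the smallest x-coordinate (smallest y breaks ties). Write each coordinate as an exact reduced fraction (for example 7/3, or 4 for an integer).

Clipped polygon: [(17/14,16) (29/14,12) (12,12) (12,16)]

1. After x ≥ 0: [(1,17) (4,3) (10,2) (14,2) (20,17)]
2. After x ≤ 12: [(12,17) (1,17) (4,3) (10,2) (12,2)]
3. After y ≥ 12: [(12,12) (12,17) (1,17) (29/14,12)]
4. After y ≤ 16: [(12,12) (12,16) (17/14,16) (29/14,12)]
5. Canonical ring: [(17/14,16) (29/14,12) (12,12) (12,16)]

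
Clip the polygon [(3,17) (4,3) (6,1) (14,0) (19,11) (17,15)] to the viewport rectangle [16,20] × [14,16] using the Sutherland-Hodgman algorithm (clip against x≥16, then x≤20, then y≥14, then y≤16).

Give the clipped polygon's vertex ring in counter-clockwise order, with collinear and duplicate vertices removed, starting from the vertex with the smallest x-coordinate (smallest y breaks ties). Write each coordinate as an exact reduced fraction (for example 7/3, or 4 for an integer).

Clipped polygon: [(16,14) (35/2,14) (17,15) (16,106/7)]

1. After x ≥ 16: [(16,106/7) (16,22/5) (19,11) (17,15)]
2. After x ≤ 20: [(16,106/7) (16,22/5) (19,11) (17,15)]
3. After y ≥ 14: [(16,106/7) (16,14) (35/2,14) (17,15)]
4. After y ≤ 16: [(16,106/7) (16,14) (35/2,14) (17,15)]
5. Canonical ring: [(16,14) (35/2,14) (17,15) (16,106/7)]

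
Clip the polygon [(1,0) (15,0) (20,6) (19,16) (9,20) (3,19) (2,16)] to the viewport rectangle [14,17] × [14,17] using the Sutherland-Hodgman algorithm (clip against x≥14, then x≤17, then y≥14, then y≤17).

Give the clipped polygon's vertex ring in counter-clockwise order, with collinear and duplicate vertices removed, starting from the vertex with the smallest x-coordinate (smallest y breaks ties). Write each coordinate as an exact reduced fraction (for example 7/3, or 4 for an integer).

Clipped polygon: [(14,14) (17,14) (17,84/5) (33/2,17) (14,17)]

1. After x ≥ 14: [(14,0) (15,0) (20,6) (19,16) (14,18)]
2. After x ≤ 17: [(14,0) (15,0) (17,12/5) (17,84/5) (14,18)]
3. After y ≥ 14: [(14,14) (17,14) (17,84/5) (14,18)]
4. After y ≤ 17: [(14,17) (14,14) (17,14) (17,84/5) (33/2,17)]
5. Canonical ring: [(14,14) (17,14) (17,84/5) (33/2,17) (14,17)]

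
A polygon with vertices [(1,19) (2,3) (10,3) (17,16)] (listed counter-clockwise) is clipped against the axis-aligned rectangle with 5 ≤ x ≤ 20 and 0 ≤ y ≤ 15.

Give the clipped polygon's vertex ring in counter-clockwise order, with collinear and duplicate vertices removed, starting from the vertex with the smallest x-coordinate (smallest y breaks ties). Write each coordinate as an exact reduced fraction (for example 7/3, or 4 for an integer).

Clipped polygon: [(5,3) (10,3) (214/13,15) (5,15)]

1. After x ≥ 5: [(5,73/4) (5,3) (10,3) (17,16)]
2. After x ≤ 20: [(5,73/4) (5,3) (10,3) (17,16)]
3. After y ≥ 0: [(5,73/4) (5,3) (10,3) (17,16)]
4. After y ≤ 15: [(5,15) (5,3) (10,3) (214/13,15)]
5. Canonical ring: [(5,3) (10,3) (214/13,15) (5,15)]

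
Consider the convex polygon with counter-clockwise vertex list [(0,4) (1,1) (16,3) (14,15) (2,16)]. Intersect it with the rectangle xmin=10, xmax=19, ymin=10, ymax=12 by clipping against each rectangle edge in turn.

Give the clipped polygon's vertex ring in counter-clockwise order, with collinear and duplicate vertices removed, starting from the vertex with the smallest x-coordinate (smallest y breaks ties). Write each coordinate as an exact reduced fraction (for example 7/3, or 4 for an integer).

1. After x ≥ 10: [(10,11/5) (16,3) (14,15) (10,46/3)]
2. After x ≤ 19: [(10,11/5) (16,3) (14,15) (10,46/3)]
3. After y ≥ 10: [(10,10) (89/6,10) (14,15) (10,46/3)]
4. After y ≤ 12: [(10,12) (10,10) (89/6,10) (29/2,12)]
5. Canonical ring: [(10,10) (89/6,10) (29/2,12) (10,12)]

Clipped polygon: [(10,10) (89/6,10) (29/2,12) (10,12)]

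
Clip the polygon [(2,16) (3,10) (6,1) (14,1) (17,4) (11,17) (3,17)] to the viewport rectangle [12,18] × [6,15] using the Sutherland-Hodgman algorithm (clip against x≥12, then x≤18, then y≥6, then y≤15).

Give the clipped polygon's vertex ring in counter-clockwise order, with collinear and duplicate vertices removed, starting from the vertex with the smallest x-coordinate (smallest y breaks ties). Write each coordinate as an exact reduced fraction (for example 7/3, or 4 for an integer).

Clipped polygon: [(12,6) (209/13,6) (12,89/6)]

1. After x ≥ 12: [(12,1) (14,1) (17,4) (12,89/6)]
2. After x ≤ 18: [(12,1) (14,1) (17,4) (12,89/6)]
3. After y ≥ 6: [(12,6) (209/13,6) (12,89/6)]
4. After y ≤ 15: [(12,6) (209/13,6) (12,89/6)]
5. Canonical ring: [(12,6) (209/13,6) (12,89/6)]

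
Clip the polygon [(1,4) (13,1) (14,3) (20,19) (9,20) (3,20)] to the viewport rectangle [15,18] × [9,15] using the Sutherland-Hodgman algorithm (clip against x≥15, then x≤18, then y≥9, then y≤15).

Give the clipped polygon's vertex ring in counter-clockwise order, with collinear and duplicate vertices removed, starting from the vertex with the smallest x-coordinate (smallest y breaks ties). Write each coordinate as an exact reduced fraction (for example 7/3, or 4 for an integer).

Clipped polygon: [(15,9) (65/4,9) (18,41/3) (18,15) (15,15)]

1. After x ≥ 15: [(15,17/3) (20,19) (15,214/11)]
2. After x ≤ 18: [(15,17/3) (18,41/3) (18,211/11) (15,214/11)]
3. After y ≥ 9: [(15,9) (65/4,9) (18,41/3) (18,211/11) (15,214/11)]
4. After y ≤ 15: [(15,15) (15,9) (65/4,9) (18,41/3) (18,15)]
5. Canonical ring: [(15,9) (65/4,9) (18,41/3) (18,15) (15,15)]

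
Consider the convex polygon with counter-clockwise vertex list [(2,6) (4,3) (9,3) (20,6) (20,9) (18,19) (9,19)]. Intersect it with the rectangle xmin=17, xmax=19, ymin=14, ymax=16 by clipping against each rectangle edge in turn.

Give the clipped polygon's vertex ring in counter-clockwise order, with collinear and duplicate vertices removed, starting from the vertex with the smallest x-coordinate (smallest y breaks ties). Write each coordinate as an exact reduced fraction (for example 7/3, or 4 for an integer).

Clipped polygon: [(17,14) (19,14) (93/5,16) (17,16)]

1. After x ≥ 17: [(17,57/11) (20,6) (20,9) (18,19) (17,19)]
2. After x ≤ 19: [(17,57/11) (19,63/11) (19,14) (18,19) (17,19)]
3. After y ≥ 14: [(17,14) (19,14) (19,14) (18,19) (17,19)]
4. After y ≤ 16: [(17,16) (17,14) (19,14) (19,14) (93/5,16)]
5. Canonical ring: [(17,14) (19,14) (93/5,16) (17,16)]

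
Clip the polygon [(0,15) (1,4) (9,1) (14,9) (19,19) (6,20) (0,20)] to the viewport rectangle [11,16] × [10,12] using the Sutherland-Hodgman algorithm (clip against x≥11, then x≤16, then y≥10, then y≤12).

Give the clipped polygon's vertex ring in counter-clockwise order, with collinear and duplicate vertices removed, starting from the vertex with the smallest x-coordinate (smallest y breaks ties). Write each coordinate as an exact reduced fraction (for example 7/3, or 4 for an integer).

1. After x ≥ 11: [(11,21/5) (14,9) (19,19) (11,255/13)]
2. After x ≤ 16: [(11,21/5) (14,9) (16,13) (16,250/13) (11,255/13)]
3. After y ≥ 10: [(11,10) (29/2,10) (16,13) (16,250/13) (11,255/13)]
4. After y ≤ 12: [(11,12) (11,10) (29/2,10) (31/2,12)]
5. Canonical ring: [(11,10) (29/2,10) (31/2,12) (11,12)]

Clipped polygon: [(11,10) (29/2,10) (31/2,12) (11,12)]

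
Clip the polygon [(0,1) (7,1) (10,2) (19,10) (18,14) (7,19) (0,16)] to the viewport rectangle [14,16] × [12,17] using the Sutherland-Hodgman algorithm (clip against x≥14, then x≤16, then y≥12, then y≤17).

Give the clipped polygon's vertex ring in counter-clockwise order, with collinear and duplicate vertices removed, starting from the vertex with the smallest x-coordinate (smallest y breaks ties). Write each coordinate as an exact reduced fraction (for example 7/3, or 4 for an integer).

Clipped polygon: [(14,12) (16,12) (16,164/11) (14,174/11)]

1. After x ≥ 14: [(14,50/9) (19,10) (18,14) (14,174/11)]
2. After x ≤ 16: [(14,50/9) (16,22/3) (16,164/11) (14,174/11)]
3. After y ≥ 12: [(14,12) (16,12) (16,164/11) (14,174/11)]
4. After y ≤ 17: [(14,12) (16,12) (16,164/11) (14,174/11)]
5. Canonical ring: [(14,12) (16,12) (16,164/11) (14,174/11)]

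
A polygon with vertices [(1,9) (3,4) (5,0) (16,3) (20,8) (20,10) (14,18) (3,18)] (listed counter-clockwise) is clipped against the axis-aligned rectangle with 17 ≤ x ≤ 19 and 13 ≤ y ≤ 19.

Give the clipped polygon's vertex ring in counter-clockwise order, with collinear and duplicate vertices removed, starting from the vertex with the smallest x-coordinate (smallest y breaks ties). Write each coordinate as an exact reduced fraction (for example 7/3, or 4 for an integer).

Clipped polygon: [(17,13) (71/4,13) (17,14)]

1. After x ≥ 17: [(17,17/4) (20,8) (20,10) (17,14)]
2. After x ≤ 19: [(17,17/4) (19,27/4) (19,34/3) (17,14)]
3. After y ≥ 13: [(17,13) (71/4,13) (17,14)]
4. After y ≤ 19: [(17,13) (71/4,13) (17,14)]
5. Canonical ring: [(17,13) (71/4,13) (17,14)]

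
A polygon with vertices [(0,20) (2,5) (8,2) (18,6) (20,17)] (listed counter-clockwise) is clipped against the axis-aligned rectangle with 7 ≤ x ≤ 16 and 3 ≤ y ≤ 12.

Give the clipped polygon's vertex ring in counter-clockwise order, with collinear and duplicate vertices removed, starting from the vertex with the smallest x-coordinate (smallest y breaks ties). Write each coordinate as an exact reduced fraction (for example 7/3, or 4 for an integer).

Clipped polygon: [(7,3) (21/2,3) (16,26/5) (16,12) (7,12)]

1. After x ≥ 7: [(7,379/20) (7,5/2) (8,2) (18,6) (20,17)]
2. After x ≤ 16: [(16,88/5) (7,379/20) (7,5/2) (8,2) (16,26/5)]
3. After y ≥ 3: [(16,88/5) (7,379/20) (7,3) (21/2,3) (16,26/5)]
4. After y ≤ 12: [(16,12) (7,12) (7,3) (21/2,3) (16,26/5)]
5. Canonical ring: [(7,3) (21/2,3) (16,26/5) (16,12) (7,12)]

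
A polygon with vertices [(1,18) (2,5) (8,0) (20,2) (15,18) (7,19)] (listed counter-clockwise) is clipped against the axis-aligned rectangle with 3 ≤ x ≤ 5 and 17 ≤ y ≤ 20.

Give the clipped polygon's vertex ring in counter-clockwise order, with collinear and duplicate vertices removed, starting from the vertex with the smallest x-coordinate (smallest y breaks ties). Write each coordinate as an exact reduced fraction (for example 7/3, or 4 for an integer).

1. After x ≥ 3: [(3,55/3) (3,25/6) (8,0) (20,2) (15,18) (7,19)]
2. After x ≤ 5: [(5,56/3) (3,55/3) (3,25/6) (5,5/2)]
3. After y ≥ 17: [(5,17) (5,56/3) (3,55/3) (3,17)]
4. After y ≤ 20: [(5,17) (5,56/3) (3,55/3) (3,17)]
5. Canonical ring: [(3,17) (5,17) (5,56/3) (3,55/3)]

Clipped polygon: [(3,17) (5,17) (5,56/3) (3,55/3)]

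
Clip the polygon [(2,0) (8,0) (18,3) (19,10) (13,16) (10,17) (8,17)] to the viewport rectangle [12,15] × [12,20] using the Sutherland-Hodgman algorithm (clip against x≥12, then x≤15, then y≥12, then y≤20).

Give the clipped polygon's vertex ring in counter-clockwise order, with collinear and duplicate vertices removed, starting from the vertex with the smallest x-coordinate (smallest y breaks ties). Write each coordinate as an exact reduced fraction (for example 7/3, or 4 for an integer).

1. After x ≥ 12: [(12,6/5) (18,3) (19,10) (13,16) (12,49/3)]
2. After x ≤ 15: [(12,6/5) (15,21/10) (15,14) (13,16) (12,49/3)]
3. After y ≥ 12: [(12,12) (15,12) (15,14) (13,16) (12,49/3)]
4. After y ≤ 20: [(12,12) (15,12) (15,14) (13,16) (12,49/3)]
5. Canonical ring: [(12,12) (15,12) (15,14) (13,16) (12,49/3)]

Clipped polygon: [(12,12) (15,12) (15,14) (13,16) (12,49/3)]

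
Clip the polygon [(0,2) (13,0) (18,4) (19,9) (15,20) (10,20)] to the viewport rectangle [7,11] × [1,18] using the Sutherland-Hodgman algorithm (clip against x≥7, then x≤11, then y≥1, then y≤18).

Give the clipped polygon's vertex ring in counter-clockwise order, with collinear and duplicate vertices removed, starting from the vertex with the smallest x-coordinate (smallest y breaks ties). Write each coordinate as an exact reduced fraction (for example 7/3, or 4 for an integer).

Clipped polygon: [(7,1) (11,1) (11,18) (80/9,18) (7,73/5)]

1. After x ≥ 7: [(7,73/5) (7,12/13) (13,0) (18,4) (19,9) (15,20) (10,20)]
2. After x ≤ 11: [(7,73/5) (7,12/13) (11,4/13) (11,20) (10,20)]
3. After y ≥ 1: [(7,73/5) (7,1) (11,1) (11,20) (10,20)]
4. After y ≤ 18: [(80/9,18) (7,73/5) (7,1) (11,1) (11,18)]
5. Canonical ring: [(7,1) (11,1) (11,18) (80/9,18) (7,73/5)]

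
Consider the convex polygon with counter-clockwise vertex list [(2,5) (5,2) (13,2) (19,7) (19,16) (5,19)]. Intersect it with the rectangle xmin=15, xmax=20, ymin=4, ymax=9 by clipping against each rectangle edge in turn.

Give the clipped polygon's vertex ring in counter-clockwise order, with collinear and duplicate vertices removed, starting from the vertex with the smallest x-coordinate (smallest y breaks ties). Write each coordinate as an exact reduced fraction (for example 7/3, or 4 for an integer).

1. After x ≥ 15: [(15,11/3) (19,7) (19,16) (15,118/7)]
2. After x ≤ 20: [(15,11/3) (19,7) (19,16) (15,118/7)]
3. After y ≥ 4: [(15,4) (77/5,4) (19,7) (19,16) (15,118/7)]
4. After y ≤ 9: [(15,9) (15,4) (77/5,4) (19,7) (19,9)]
5. Canonical ring: [(15,4) (77/5,4) (19,7) (19,9) (15,9)]

Clipped polygon: [(15,4) (77/5,4) (19,7) (19,9) (15,9)]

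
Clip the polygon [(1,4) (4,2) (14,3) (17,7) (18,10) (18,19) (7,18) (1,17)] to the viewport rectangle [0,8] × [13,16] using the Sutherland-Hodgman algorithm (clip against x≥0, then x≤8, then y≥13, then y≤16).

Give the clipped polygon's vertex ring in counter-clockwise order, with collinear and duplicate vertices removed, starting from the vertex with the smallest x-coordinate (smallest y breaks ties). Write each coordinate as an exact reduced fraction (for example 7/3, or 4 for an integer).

Clipped polygon: [(1,13) (8,13) (8,16) (1,16)]

1. After x ≥ 0: [(1,4) (4,2) (14,3) (17,7) (18,10) (18,19) (7,18) (1,17)]
2. After x ≤ 8: [(1,4) (4,2) (8,12/5) (8,199/11) (7,18) (1,17)]
3. After y ≥ 13: [(1,13) (8,13) (8,199/11) (7,18) (1,17)]
4. After y ≤ 16: [(1,16) (1,13) (8,13) (8,16)]
5. Canonical ring: [(1,13) (8,13) (8,16) (1,16)]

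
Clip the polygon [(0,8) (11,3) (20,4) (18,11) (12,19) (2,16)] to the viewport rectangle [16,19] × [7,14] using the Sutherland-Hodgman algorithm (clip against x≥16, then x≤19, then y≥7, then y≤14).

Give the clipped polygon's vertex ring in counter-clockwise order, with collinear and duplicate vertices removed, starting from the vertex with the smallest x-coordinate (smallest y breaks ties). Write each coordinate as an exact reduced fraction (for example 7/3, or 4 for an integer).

Clipped polygon: [(16,7) (19,7) (19,15/2) (18,11) (16,41/3)]

1. After x ≥ 16: [(16,32/9) (20,4) (18,11) (16,41/3)]
2. After x ≤ 19: [(16,32/9) (19,35/9) (19,15/2) (18,11) (16,41/3)]
3. After y ≥ 7: [(16,7) (19,7) (19,15/2) (18,11) (16,41/3)]
4. After y ≤ 14: [(16,7) (19,7) (19,15/2) (18,11) (16,41/3)]
5. Canonical ring: [(16,7) (19,7) (19,15/2) (18,11) (16,41/3)]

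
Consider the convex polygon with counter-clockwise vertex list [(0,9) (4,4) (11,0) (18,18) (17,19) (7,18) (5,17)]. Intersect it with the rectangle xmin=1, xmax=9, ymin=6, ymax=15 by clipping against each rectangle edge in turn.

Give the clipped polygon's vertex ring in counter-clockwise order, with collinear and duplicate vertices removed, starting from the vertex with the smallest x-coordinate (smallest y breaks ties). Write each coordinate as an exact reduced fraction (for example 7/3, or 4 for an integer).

1. After x ≥ 1: [(1,53/5) (1,31/4) (4,4) (11,0) (18,18) (17,19) (7,18) (5,17)]
2. After x ≤ 9: [(1,53/5) (1,31/4) (4,4) (9,8/7) (9,91/5) (7,18) (5,17)]
3. After y ≥ 6: [(1,53/5) (1,31/4) (12/5,6) (9,6) (9,91/5) (7,18) (5,17)]
4. After y ≤ 15: [(15/4,15) (1,53/5) (1,31/4) (12/5,6) (9,6) (9,15)]
5. Canonical ring: [(1,31/4) (12/5,6) (9,6) (9,15) (15/4,15) (1,53/5)]

Clipped polygon: [(1,31/4) (12/5,6) (9,6) (9,15) (15/4,15) (1,53/5)]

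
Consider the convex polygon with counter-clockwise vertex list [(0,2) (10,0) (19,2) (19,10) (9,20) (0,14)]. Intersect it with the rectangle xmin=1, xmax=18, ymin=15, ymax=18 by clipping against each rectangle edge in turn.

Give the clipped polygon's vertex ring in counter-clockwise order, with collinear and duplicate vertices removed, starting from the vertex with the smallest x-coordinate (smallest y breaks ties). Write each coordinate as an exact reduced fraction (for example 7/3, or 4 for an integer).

1. After x ≥ 1: [(1,9/5) (10,0) (19,2) (19,10) (9,20) (1,44/3)]
2. After x ≤ 18: [(1,9/5) (10,0) (18,16/9) (18,11) (9,20) (1,44/3)]
3. After y ≥ 15: [(14,15) (9,20) (3/2,15)]
4. After y ≤ 18: [(14,15) (11,18) (6,18) (3/2,15)]
5. Canonical ring: [(3/2,15) (14,15) (11,18) (6,18)]

Clipped polygon: [(3/2,15) (14,15) (11,18) (6,18)]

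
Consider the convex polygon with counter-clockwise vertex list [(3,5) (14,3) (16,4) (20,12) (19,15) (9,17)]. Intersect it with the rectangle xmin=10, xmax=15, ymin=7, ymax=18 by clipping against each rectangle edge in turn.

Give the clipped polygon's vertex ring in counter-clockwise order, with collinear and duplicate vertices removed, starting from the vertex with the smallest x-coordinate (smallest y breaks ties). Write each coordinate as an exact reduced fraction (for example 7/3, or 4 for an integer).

Clipped polygon: [(10,7) (15,7) (15,79/5) (10,84/5)]

1. After x ≥ 10: [(10,41/11) (14,3) (16,4) (20,12) (19,15) (10,84/5)]
2. After x ≤ 15: [(10,41/11) (14,3) (15,7/2) (15,79/5) (10,84/5)]
3. After y ≥ 7: [(10,7) (15,7) (15,79/5) (10,84/5)]
4. After y ≤ 18: [(10,7) (15,7) (15,79/5) (10,84/5)]
5. Canonical ring: [(10,7) (15,7) (15,79/5) (10,84/5)]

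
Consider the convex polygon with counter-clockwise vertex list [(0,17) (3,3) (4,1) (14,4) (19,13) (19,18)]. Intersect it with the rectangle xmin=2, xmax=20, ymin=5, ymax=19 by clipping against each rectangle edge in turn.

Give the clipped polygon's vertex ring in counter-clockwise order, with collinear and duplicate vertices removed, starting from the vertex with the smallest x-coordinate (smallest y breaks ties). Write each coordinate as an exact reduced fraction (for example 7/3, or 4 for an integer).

Clipped polygon: [(2,23/3) (18/7,5) (131/9,5) (19,13) (19,18) (2,325/19)]

1. After x ≥ 2: [(2,325/19) (2,23/3) (3,3) (4,1) (14,4) (19,13) (19,18)]
2. After x ≤ 20: [(2,325/19) (2,23/3) (3,3) (4,1) (14,4) (19,13) (19,18)]
3. After y ≥ 5: [(2,325/19) (2,23/3) (18/7,5) (131/9,5) (19,13) (19,18)]
4. After y ≤ 19: [(2,325/19) (2,23/3) (18/7,5) (131/9,5) (19,13) (19,18)]
5. Canonical ring: [(2,23/3) (18/7,5) (131/9,5) (19,13) (19,18) (2,325/19)]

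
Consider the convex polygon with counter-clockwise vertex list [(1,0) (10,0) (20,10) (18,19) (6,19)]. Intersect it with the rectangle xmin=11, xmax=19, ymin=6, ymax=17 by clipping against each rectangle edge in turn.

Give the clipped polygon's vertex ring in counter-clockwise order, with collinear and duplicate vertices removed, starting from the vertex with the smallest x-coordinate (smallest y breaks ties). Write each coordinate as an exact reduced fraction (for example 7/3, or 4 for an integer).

Clipped polygon: [(11,6) (16,6) (19,9) (19,29/2) (166/9,17) (11,17)]

1. After x ≥ 11: [(11,1) (20,10) (18,19) (11,19)]
2. After x ≤ 19: [(11,1) (19,9) (19,29/2) (18,19) (11,19)]
3. After y ≥ 6: [(11,6) (16,6) (19,9) (19,29/2) (18,19) (11,19)]
4. After y ≤ 17: [(11,17) (11,6) (16,6) (19,9) (19,29/2) (166/9,17)]
5. Canonical ring: [(11,6) (16,6) (19,9) (19,29/2) (166/9,17) (11,17)]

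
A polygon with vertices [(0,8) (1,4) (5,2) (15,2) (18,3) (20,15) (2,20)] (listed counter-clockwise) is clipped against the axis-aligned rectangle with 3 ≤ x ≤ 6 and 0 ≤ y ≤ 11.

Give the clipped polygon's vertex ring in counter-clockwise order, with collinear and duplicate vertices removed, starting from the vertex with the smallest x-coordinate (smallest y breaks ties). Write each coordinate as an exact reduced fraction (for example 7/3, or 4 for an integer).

Clipped polygon: [(3,3) (5,2) (6,2) (6,11) (3,11)]

1. After x ≥ 3: [(3,3) (5,2) (15,2) (18,3) (20,15) (3,355/18)]
2. After x ≤ 6: [(3,3) (5,2) (6,2) (6,170/9) (3,355/18)]
3. After y ≥ 0: [(3,3) (5,2) (6,2) (6,170/9) (3,355/18)]
4. After y ≤ 11: [(3,11) (3,3) (5,2) (6,2) (6,11)]
5. Canonical ring: [(3,3) (5,2) (6,2) (6,11) (3,11)]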